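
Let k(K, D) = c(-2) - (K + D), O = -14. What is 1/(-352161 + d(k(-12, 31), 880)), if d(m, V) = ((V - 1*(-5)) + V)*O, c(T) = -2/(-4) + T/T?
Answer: -1/376871 ≈ -2.6534e-6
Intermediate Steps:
c(T) = 3/2 (c(T) = -2*(-¼) + 1 = ½ + 1 = 3/2)
k(K, D) = 3/2 - D - K (k(K, D) = 3/2 - (K + D) = 3/2 - (D + K) = 3/2 + (-D - K) = 3/2 - D - K)
d(m, V) = -70 - 28*V (d(m, V) = ((V - 1*(-5)) + V)*(-14) = ((V + 5) + V)*(-14) = ((5 + V) + V)*(-14) = (5 + 2*V)*(-14) = -70 - 28*V)
1/(-352161 + d(k(-12, 31), 880)) = 1/(-352161 + (-70 - 28*880)) = 1/(-352161 + (-70 - 24640)) = 1/(-352161 - 24710) = 1/(-376871) = -1/376871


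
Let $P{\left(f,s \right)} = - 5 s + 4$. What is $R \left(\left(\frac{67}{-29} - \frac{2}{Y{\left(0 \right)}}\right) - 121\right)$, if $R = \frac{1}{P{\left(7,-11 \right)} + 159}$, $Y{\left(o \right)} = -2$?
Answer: $- \frac{3547}{6322} \approx -0.56106$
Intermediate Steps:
$P{\left(f,s \right)} = 4 - 5 s$
$R = \frac{1}{218}$ ($R = \frac{1}{\left(4 - -55\right) + 159} = \frac{1}{\left(4 + 55\right) + 159} = \frac{1}{59 + 159} = \frac{1}{218} \approx 0.0045872$)
$R \left(\left(\frac{67}{-29} - \frac{2}{Y{\left(0 \right)}}\right) - 121\right) = \frac{\left(\frac{67}{-29} - \frac{2}{-2}\right) - 121}{218} = \frac{\left(67 \left(- \frac{1}{29}\right) - -1\right) - 121}{218} = \frac{\left(- \frac{67}{29} + 1\right) - 121}{218} = \frac{- \frac{38}{29} - 121}{218} = \frac{1}{218} \left(- \frac{3547}{29}\right) = - \frac{3547}{6322}$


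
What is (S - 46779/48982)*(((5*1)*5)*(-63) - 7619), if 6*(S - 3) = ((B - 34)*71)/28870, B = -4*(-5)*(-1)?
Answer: -6574909338912/353527585 ≈ -18598.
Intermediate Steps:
B = -20 (B = 20*(-1) = -20)
S = 85971/28870 (S = 3 + (((-20 - 34)*71)/28870)/6 = 3 + (-54*71*(1/28870))/6 = 3 + (-3834*1/28870)/6 = 3 + (⅙)*(-1917/14435) = 3 - 639/28870 = 85971/28870 ≈ 2.9779)
(S - 46779/48982)*(((5*1)*5)*(-63) - 7619) = (85971/28870 - 46779/48982)*(((5*1)*5)*(-63) - 7619) = (85971/28870 - 46779*1/48982)*((5*5)*(-63) - 7619) = (85971/28870 - 46779/48982)*(25*(-63) - 7619) = 715130448*(-1575 - 7619)/353527585 = (715130448/353527585)*(-9194) = -6574909338912/353527585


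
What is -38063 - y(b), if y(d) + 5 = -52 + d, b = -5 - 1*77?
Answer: -37924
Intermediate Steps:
b = -82 (b = -5 - 77 = -82)
y(d) = -57 + d (y(d) = -5 + (-52 + d) = -57 + d)
-38063 - y(b) = -38063 - (-57 - 82) = -38063 - 1*(-139) = -38063 + 139 = -37924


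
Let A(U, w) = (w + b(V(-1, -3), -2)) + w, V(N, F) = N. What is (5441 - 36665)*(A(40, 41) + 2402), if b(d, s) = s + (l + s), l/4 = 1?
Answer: -77560416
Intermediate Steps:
l = 4 (l = 4*1 = 4)
b(d, s) = 4 + 2*s (b(d, s) = s + (4 + s) = 4 + 2*s)
A(U, w) = 2*w (A(U, w) = (w + (4 + 2*(-2))) + w = (w + (4 - 4)) + w = (w + 0) + w = w + w = 2*w)
(5441 - 36665)*(A(40, 41) + 2402) = (5441 - 36665)*(2*41 + 2402) = -31224*(82 + 2402) = -31224*2484 = -77560416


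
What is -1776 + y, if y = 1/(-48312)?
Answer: -85802113/48312 ≈ -1776.0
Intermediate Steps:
y = -1/48312 ≈ -2.0699e-5
-1776 + y = -1776 - 1/48312 = -85802113/48312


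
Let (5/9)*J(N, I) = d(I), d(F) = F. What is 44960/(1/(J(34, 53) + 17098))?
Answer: 773015264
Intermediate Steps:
J(N, I) = 9*I/5
44960/(1/(J(34, 53) + 17098)) = 44960/(1/((9/5)*53 + 17098)) = 44960/(1/(477/5 + 17098)) = 44960/(1/(85967/5)) = 44960/(5/85967) = 44960*(85967/5) = 773015264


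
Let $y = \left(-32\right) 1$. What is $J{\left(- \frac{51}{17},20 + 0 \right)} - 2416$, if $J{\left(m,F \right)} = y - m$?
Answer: $-2445$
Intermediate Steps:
$y = -32$
$J{\left(m,F \right)} = -32 - m$
$J{\left(- \frac{51}{17},20 + 0 \right)} - 2416 = \left(-32 - - \frac{51}{17}\right) - 2416 = \left(-32 - \left(-51\right) \frac{1}{17}\right) - 2416 = \left(-32 - -3\right) - 2416 = \left(-32 + 3\right) - 2416 = -29 - 2416 = -2445$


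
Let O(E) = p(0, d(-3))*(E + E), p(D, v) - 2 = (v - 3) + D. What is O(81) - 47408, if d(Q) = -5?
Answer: -48380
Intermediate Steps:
p(D, v) = -1 + D + v (p(D, v) = 2 + ((v - 3) + D) = 2 + ((-3 + v) + D) = 2 + (-3 + D + v) = -1 + D + v)
O(E) = -12*E (O(E) = (-1 + 0 - 5)*(E + E) = -12*E)
O(81) - 47408 = -12*81 - 47408 = -972 - 47408 = -48380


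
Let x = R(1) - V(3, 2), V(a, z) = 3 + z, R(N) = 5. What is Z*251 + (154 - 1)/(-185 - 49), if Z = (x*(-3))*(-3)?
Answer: -17/26 ≈ -0.65385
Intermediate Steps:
x = 0 (x = 5 - (3 + 2) = 5 - 1*5 = 5 - 5 = 0)
Z = 0 (Z = (0*(-3))*(-3) = 0*(-3) = 0)
Z*251 + (154 - 1)/(-185 - 49) = 0*251 + (154 - 1)/(-185 - 49) = 0 + 153/(-234) = 0 + 153*(-1/234) = 0 - 17/26 = -17/26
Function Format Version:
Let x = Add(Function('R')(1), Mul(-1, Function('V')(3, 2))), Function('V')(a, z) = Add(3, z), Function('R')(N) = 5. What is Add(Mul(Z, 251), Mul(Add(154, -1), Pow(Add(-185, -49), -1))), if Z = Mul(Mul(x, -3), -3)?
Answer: Rational(-17, 26) ≈ -0.65385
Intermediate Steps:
x = 0 (x = Add(5, Mul(-1, Add(3, 2))) = Add(5, Mul(-1, 5)) = Add(5, -5) = 0)
Z = 0 (Z = Mul(Mul(0, -3), -3) = Mul(0, -3) = 0)
Add(Mul(Z, 251), Mul(Add(154, -1), Pow(Add(-185, -49), -1))) = Add(Mul(0, 251), Mul(Add(154, -1), Pow(Add(-185, -49), -1))) = Add(0, Mul(153, Pow(-234, -1))) = Add(0, Mul(153, Rational(-1, 234))) = Add(0, Rational(-17, 26)) = Rational(-17, 26)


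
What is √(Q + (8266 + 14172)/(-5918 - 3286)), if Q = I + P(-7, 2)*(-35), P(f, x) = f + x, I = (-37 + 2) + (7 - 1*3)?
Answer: √17740002/354 ≈ 11.898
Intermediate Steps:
I = -31 (I = -35 + (7 - 3) = -35 + 4 = -31)
Q = 144 (Q = -31 + (-7 + 2)*(-35) = -31 - 5*(-35) = -31 + 175 = 144)
√(Q + (8266 + 14172)/(-5918 - 3286)) = √(144 + (8266 + 14172)/(-5918 - 3286)) = √(144 + 22438/(-9204)) = √(144 + 22438*(-1/9204)) = √(144 - 863/354) = √(50113/354) = √17740002/354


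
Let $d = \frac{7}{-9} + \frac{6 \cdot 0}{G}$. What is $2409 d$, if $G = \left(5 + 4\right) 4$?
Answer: $- \frac{5621}{3} \approx -1873.7$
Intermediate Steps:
$G = 36$ ($G = 9 \cdot 4 = 36$)
$d = - \frac{7}{9}$ ($d = \frac{7}{-9} + \frac{6 \cdot 0}{36} = 7 \left(- \frac{1}{9}\right) + 0 \cdot \frac{1}{36} = - \frac{7}{9} + 0 = - \frac{7}{9} \approx -0.77778$)
$2409 d = 2409 \left(- \frac{7}{9}\right) = - \frac{5621}{3}$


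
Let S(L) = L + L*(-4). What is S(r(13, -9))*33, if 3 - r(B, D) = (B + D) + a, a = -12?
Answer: -1089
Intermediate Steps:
r(B, D) = 15 - B - D (r(B, D) = 3 - ((B + D) - 12) = 3 - (-12 + B + D) = 3 + (12 - B - D) = 15 - B - D)
S(L) = -3*L (S(L) = L - 4*L = -3*L)
S(r(13, -9))*33 = -3*(15 - 1*13 - 1*(-9))*33 = -3*(15 - 13 + 9)*33 = -3*11*33 = -33*33 = -1089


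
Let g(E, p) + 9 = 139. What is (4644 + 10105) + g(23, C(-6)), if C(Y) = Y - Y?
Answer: 14879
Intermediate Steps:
C(Y) = 0
g(E, p) = 130 (g(E, p) = -9 + 139 = 130)
(4644 + 10105) + g(23, C(-6)) = (4644 + 10105) + 130 = 14749 + 130 = 14879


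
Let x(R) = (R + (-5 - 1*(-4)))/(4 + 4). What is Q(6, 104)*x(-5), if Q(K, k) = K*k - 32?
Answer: -444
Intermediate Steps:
x(R) = -⅛ + R/8 (x(R) = (R + (-5 + 4))/8 = (R - 1)*(⅛) = (-1 + R)*(⅛) = -⅛ + R/8)
Q(K, k) = -32 + K*k
Q(6, 104)*x(-5) = (-32 + 6*104)*(-⅛ + (⅛)*(-5)) = (-32 + 624)*(-⅛ - 5/8) = 592*(-¾) = -444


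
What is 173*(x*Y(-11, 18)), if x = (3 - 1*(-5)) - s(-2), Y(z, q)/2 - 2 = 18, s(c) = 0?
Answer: 55360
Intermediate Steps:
Y(z, q) = 40 (Y(z, q) = 4 + 2*18 = 4 + 36 = 40)
x = 8 (x = (3 - 1*(-5)) - 1*0 = (3 + 5) + 0 = 8 + 0 = 8)
173*(x*Y(-11, 18)) = 173*(8*40) = 173*320 = 55360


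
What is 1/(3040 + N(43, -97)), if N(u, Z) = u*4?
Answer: 1/3212 ≈ 0.00031133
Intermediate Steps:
N(u, Z) = 4*u
1/(3040 + N(43, -97)) = 1/(3040 + 4*43) = 1/(3040 + 172) = 1/3212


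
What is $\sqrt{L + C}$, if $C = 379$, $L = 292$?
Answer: $\sqrt{671} \approx 25.904$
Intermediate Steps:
$\sqrt{L + C} = \sqrt{292 + 379} = \sqrt{671}$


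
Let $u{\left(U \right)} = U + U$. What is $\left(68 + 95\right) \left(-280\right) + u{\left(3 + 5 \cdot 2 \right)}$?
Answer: $-45614$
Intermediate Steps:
$u{\left(U \right)} = 2 U$
$\left(68 + 95\right) \left(-280\right) + u{\left(3 + 5 \cdot 2 \right)} = \left(68 + 95\right) \left(-280\right) + 2 \left(3 + 5 \cdot 2\right) = 163 \left(-280\right) + 2 \left(3 + 10\right) = -45640 + 2 \cdot 13 = -45640 + 26 = -45614$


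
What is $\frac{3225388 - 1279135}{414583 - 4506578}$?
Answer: $- \frac{1946253}{4091995} \approx -0.47562$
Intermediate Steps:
$\frac{3225388 - 1279135}{414583 - 4506578} = \frac{1946253}{-4091995} = 1946253 \left(- \frac{1}{4091995}\right) = - \frac{1946253}{4091995}$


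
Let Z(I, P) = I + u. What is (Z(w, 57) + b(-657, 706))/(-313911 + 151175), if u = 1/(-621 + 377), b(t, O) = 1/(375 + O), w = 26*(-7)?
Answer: 48005885/42923898304 ≈ 0.0011184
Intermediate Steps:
w = -182
u = -1/244 (u = 1/(-244) = -1/244 ≈ -0.0040984)
Z(I, P) = -1/244 + I (Z(I, P) = I - 1/244 = -1/244 + I)
(Z(w, 57) + b(-657, 706))/(-313911 + 151175) = ((-1/244 - 182) + 1/(375 + 706))/(-313911 + 151175) = (-44409/244 + 1/1081)/(-162736) = (-44409/244 + 1/1081)*(-1/162736) = -48005885/263764*(-1/162736) = 48005885/42923898304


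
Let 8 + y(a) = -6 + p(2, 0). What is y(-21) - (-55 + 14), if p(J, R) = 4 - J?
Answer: 29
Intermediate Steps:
y(a) = -12 (y(a) = -8 + (-6 + (4 - 1*2)) = -8 + (-6 + (4 - 2)) = -8 + (-6 + 2) = -8 - 4 = -12)
y(-21) - (-55 + 14) = -12 - (-55 + 14) = -12 - 1*(-41) = -12 + 41 = 29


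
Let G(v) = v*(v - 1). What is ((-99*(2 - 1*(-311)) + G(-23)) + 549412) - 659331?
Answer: -140354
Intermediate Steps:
G(v) = v*(-1 + v)
((-99*(2 - 1*(-311)) + G(-23)) + 549412) - 659331 = ((-99*(2 - 1*(-311)) - 23*(-1 - 23)) + 549412) - 659331 = ((-99*(2 + 311) - 23*(-24)) + 549412) - 659331 = ((-99*313 + 552) + 549412) - 659331 = ((-30987 + 552) + 549412) - 659331 = (-30435 + 549412) - 659331 = 518977 - 659331 = -140354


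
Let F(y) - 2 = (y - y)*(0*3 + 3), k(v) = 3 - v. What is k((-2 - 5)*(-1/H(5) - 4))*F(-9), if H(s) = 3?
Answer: -164/3 ≈ -54.667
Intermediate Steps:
F(y) = 2 (F(y) = 2 + (y - y)*(0*3 + 3) = 2 + 0*(0 + 3) = 2 + 0*3 = 2 + 0 = 2)
k((-2 - 5)*(-1/H(5) - 4))*F(-9) = (3 - (-2 - 5)*(-1/3 - 4))*2 = (3 - (-7)*(-1*1/3 - 4))*2 = (3 - (-7)*(-1/3 - 4))*2 = (3 - (-7)*(-13)/3)*2 = (3 - 1*91/3)*2 = (3 - 91/3)*2 = -82/3*2 = -164/3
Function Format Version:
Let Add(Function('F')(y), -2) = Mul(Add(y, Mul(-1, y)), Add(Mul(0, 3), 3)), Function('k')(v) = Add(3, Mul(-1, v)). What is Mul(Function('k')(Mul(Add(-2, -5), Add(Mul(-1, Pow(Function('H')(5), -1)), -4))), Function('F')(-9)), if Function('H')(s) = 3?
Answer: Rational(-164, 3) ≈ -54.667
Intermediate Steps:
Function('F')(y) = 2 (Function('F')(y) = Add(2, Mul(Add(y, Mul(-1, y)), Add(Mul(0, 3), 3))) = Add(2, Mul(0, Add(0, 3))) = Add(2, Mul(0, 3)) = Add(2, 0) = 2)
Mul(Function('k')(Mul(Add(-2, -5), Add(Mul(-1, Pow(Function('H')(5), -1)), -4))), Function('F')(-9)) = Mul(Add(3, Mul(-1, Mul(Add(-2, -5), Add(Mul(-1, Pow(3, -1)), -4)))), 2) = Mul(Add(3, Mul(-1, Mul(-7, Add(Mul(-1, Rational(1, 3)), -4)))), 2) = Mul(Add(3, Mul(-1, Mul(-7, Add(Rational(-1, 3), -4)))), 2) = Mul(Add(3, Mul(-1, Mul(-7, Rational(-13, 3)))), 2) = Mul(Add(3, Mul(-1, Rational(91, 3))), 2) = Mul(Add(3, Rational(-91, 3)), 2) = Mul(Rational(-82, 3), 2) = Rational(-164, 3)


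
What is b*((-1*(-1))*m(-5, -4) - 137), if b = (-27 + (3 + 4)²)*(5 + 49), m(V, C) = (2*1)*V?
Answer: -174636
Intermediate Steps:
m(V, C) = 2*V
b = 1188 (b = (-27 + 7²)*54 = (-27 + 49)*54 = 22*54 = 1188)
b*((-1*(-1))*m(-5, -4) - 137) = 1188*((-1*(-1))*(2*(-5)) - 137) = 1188*(1*(-10) - 137) = 1188*(-10 - 137) = 1188*(-147) = -174636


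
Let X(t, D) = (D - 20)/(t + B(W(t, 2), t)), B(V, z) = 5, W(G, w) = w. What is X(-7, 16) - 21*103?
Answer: -2161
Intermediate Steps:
X(t, D) = (-20 + D)/(5 + t) (X(t, D) = (D - 20)/(t + 5) = (-20 + D)/(5 + t))
X(-7, 16) - 21*103 = (-20 + 16)/(5 - 7) - 21*103 = -4/(-2) - 2163 = -½*(-4) - 2163 = 2 - 2163 = -2161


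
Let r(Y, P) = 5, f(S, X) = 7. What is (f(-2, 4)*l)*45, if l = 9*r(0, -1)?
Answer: 14175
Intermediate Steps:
l = 45 (l = 9*5 = 45)
(f(-2, 4)*l)*45 = (7*45)*45 = 315*45 = 14175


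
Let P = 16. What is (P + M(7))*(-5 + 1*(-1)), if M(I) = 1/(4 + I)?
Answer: -1062/11 ≈ -96.545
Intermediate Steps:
(P + M(7))*(-5 + 1*(-1)) = (16 + 1/(4 + 7))*(-5 + 1*(-1)) = (16 + 1/11)*(-5 - 1) = (16 + 1/11)*(-6) = (177/11)*(-6) = -1062/11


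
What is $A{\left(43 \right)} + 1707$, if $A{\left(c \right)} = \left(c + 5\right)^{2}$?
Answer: $4011$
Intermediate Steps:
$A{\left(c \right)} = \left(5 + c\right)^{2}$
$A{\left(43 \right)} + 1707 = \left(5 + 43\right)^{2} + 1707 = 48^{2} + 1707 = 2304 + 1707 = 4011$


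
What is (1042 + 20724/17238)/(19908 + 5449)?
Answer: 2997120/72850661 ≈ 0.041141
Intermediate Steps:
(1042 + 20724/17238)/(19908 + 5449) = (1042 + 20724*(1/17238))/25357 = (1042 + 3454/2873)*(1/25357) = (2997120/2873)*(1/25357) = 2997120/72850661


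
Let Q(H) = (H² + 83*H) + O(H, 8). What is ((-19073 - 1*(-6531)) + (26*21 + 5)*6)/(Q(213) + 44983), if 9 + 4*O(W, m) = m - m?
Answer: -36944/432115 ≈ -0.085496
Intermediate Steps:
O(W, m) = -9/4 (O(W, m) = -9/4 + (m - m)/4 = -9/4 + (¼)*0 = -9/4 + 0 = -9/4)
Q(H) = -9/4 + H² + 83*H (Q(H) = (H² + 83*H) - 9/4 = -9/4 + H² + 83*H)
((-19073 - 1*(-6531)) + (26*21 + 5)*6)/(Q(213) + 44983) = ((-19073 - 1*(-6531)) + (26*21 + 5)*6)/((-9/4 + 213² + 83*213) + 44983) = ((-19073 + 6531) + (546 + 5)*6)/((-9/4 + 45369 + 17679) + 44983) = (-12542 + 551*6)/(252183/4 + 44983) = (-12542 + 3306)/(432115/4) = -9236*4/432115 = -36944/432115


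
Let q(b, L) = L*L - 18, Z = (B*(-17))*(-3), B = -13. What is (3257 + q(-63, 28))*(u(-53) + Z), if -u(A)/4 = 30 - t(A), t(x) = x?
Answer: -4002885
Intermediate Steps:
Z = -663 (Z = -13*(-17)*(-3) = 221*(-3) = -663)
q(b, L) = -18 + L² (q(b, L) = L² - 18 = -18 + L²)
u(A) = -120 + 4*A (u(A) = -4*(30 - A) = -120 + 4*A)
(3257 + q(-63, 28))*(u(-53) + Z) = (3257 + (-18 + 28²))*((-120 + 4*(-53)) - 663) = (3257 + (-18 + 784))*((-120 - 212) - 663) = (3257 + 766)*(-332 - 663) = 4023*(-995) = -4002885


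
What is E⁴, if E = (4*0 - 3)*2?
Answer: 1296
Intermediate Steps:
E = -6 (E = (0 - 3)*2 = -3*2 = -6)
E⁴ = (-6)⁴ = 1296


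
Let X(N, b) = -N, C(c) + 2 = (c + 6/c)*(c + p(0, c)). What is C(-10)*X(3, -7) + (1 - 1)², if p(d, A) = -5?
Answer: -471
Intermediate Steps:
C(c) = -2 + (-5 + c)*(c + 6/c) (C(c) = -2 + (c + 6/c)*(c - 5) = -2 + (c + 6/c)*(-5 + c) = -2 + (-5 + c)*(c + 6/c))
C(-10)*X(3, -7) + (1 - 1)² = (4 + (-10)² - 30/(-10) - 5*(-10))*(-1*3) + (1 - 1)² = (4 + 100 - 30*(-⅒) + 50)*(-3) + 0² = (4 + 100 + 3 + 50)*(-3) + 0 = 157*(-3) + 0 = -471 + 0 = -471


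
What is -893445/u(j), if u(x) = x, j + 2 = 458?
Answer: -297815/152 ≈ -1959.3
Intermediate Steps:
j = 456 (j = -2 + 458 = 456)
-893445/u(j) = -893445/456 = -893445*1/456 = -297815/152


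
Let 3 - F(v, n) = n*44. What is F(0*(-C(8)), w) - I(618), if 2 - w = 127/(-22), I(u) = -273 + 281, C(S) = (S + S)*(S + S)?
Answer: -347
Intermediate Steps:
C(S) = 4*S**2 (C(S) = (2*S)*(2*S) = 4*S**2)
I(u) = 8
w = 171/22 (w = 2 - 127/(-22) = 2 - 127*(-1)/22 = 2 - 1*(-127/22) = 2 + 127/22 = 171/22 ≈ 7.7727)
F(v, n) = 3 - 44*n (F(v, n) = 3 - n*44 = 3 - 44*n)
F(0*(-C(8)), w) - I(618) = (3 - 44*171/22) - 1*8 = (3 - 342) - 8 = -339 - 8 = -347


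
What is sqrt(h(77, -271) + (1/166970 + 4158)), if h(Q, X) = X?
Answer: sqrt(108365598925270)/166970 ≈ 62.346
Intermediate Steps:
sqrt(h(77, -271) + (1/166970 + 4158)) = sqrt(-271 + (1/166970 + 4158)) = sqrt(-271 + 694261261/166970) = sqrt(649012391/166970) = sqrt(108365598925270)/166970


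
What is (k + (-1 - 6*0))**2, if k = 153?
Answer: 23104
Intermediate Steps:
(k + (-1 - 6*0))**2 = (153 + (-1 - 6*0))**2 = (153 + (-1 + 0))**2 = (153 - 1)**2 = 152**2 = 23104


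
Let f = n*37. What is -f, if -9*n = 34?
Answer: 1258/9 ≈ 139.78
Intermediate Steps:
n = -34/9 (n = -1/9*34 = -34/9 ≈ -3.7778)
f = -1258/9 (f = -34/9*37 = -1258/9 ≈ -139.78)
-f = -1*(-1258/9) = 1258/9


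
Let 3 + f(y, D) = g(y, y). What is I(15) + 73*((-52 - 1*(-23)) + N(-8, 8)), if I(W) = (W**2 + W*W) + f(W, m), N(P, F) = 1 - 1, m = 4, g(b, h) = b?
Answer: -1655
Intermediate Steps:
N(P, F) = 0
f(y, D) = -3 + y
I(W) = -3 + W + 2*W**2 (I(W) = (W**2 + W*W) + (-3 + W) = (W**2 + W**2) + (-3 + W) = 2*W**2 + (-3 + W) = -3 + W + 2*W**2)
I(15) + 73*((-52 - 1*(-23)) + N(-8, 8)) = (-3 + 15 + 2*15**2) + 73*((-52 - 1*(-23)) + 0) = (-3 + 15 + 2*225) + 73*((-52 + 23) + 0) = (-3 + 15 + 450) + 73*(-29 + 0) = 462 + 73*(-29) = 462 - 2117 = -1655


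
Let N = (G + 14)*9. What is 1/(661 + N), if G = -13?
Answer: 1/670 ≈ 0.0014925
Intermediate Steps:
N = 9 (N = (-13 + 14)*9 = 1*9 = 9)
1/(661 + N) = 1/(661 + 9) = 1/670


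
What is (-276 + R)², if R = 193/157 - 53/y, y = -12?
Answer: 259434366409/3549456 ≈ 73091.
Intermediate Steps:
R = 10637/1884 (R = 193/157 - 53/(-12) = 193*(1/157) - 53*(-1/12) = 193/157 + 53/12 = 10637/1884 ≈ 5.6460)
(-276 + R)² = (-276 + 10637/1884)² = (-509347/1884)² = 259434366409/3549456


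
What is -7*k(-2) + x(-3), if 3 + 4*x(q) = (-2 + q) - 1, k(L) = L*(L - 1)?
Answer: -177/4 ≈ -44.250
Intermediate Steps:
k(L) = L*(-1 + L)
x(q) = -3/2 + q/4 (x(q) = -3/4 + ((-2 + q) - 1)/4 = -3/4 + (-3 + q)/4 = -3/4 + (-3/4 + q/4) = -3/2 + q/4)
-7*k(-2) + x(-3) = -(-14)*(-1 - 2) + (-3/2 + (1/4)*(-3)) = -(-14)*(-3) + (-3/2 - 3/4) = -7*6 - 9/4 = -42 - 9/4 = -177/4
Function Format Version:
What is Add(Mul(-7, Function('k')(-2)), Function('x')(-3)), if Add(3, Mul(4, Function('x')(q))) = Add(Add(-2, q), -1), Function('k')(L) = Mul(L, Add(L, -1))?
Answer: Rational(-177, 4) ≈ -44.250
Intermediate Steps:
Function('k')(L) = Mul(L, Add(-1, L))
Function('x')(q) = Add(Rational(-3, 2), Mul(Rational(1, 4), q)) (Function('x')(q) = Add(Rational(-3, 4), Mul(Rational(1, 4), Add(Add(-2, q), -1))) = Add(Rational(-3, 4), Mul(Rational(1, 4), Add(-3, q))) = Add(Rational(-3, 4), Add(Rational(-3, 4), Mul(Rational(1, 4), q))) = Add(Rational(-3, 2), Mul(Rational(1, 4), q)))
Add(Mul(-7, Function('k')(-2)), Function('x')(-3)) = Add(Mul(-7, Mul(-2, Add(-1, -2))), Add(Rational(-3, 2), Mul(Rational(1, 4), -3))) = Add(Mul(-7, Mul(-2, -3)), Add(Rational(-3, 2), Rational(-3, 4))) = Add(Mul(-7, 6), Rational(-9, 4)) = Add(-42, Rational(-9, 4)) = Rational(-177, 4)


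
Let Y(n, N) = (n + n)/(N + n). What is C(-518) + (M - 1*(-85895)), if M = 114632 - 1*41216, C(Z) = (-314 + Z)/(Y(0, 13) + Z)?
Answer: 41261965/259 ≈ 1.5931e+5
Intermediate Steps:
Y(n, N) = 2*n/(N + n) (Y(n, N) = (2*n)/(N + n) = 2*n/(N + n))
C(Z) = (-314 + Z)/Z (C(Z) = (-314 + Z)/(2*0/(13 + 0) + Z) = (-314 + Z)/(2*0/13 + Z) = (-314 + Z)/(2*0*(1/13) + Z) = (-314 + Z)/(0 + Z) = (-314 + Z)/Z)
M = 73416 (M = 114632 - 41216 = 73416)
C(-518) + (M - 1*(-85895)) = (-314 - 518)/(-518) + (73416 - 1*(-85895)) = -1/518*(-832) + (73416 + 85895) = 416/259 + 159311 = 41261965/259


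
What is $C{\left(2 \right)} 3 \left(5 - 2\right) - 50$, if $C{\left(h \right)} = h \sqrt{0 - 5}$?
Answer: $-50 + 18 i \sqrt{5} \approx -50.0 + 40.249 i$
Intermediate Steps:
$C{\left(h \right)} = i h \sqrt{5}$ ($C{\left(h \right)} = h \sqrt{-5} = h i \sqrt{5} = i h \sqrt{5}$)
$C{\left(2 \right)} 3 \left(5 - 2\right) - 50 = i 2 \sqrt{5} \cdot 3 \left(5 - 2\right) - 50 = 2 i \sqrt{5} \cdot 3 \cdot 3 - 50 = 2 i \sqrt{5} \cdot 9 - 50 = 18 i \sqrt{5} - 50 = -50 + 18 i \sqrt{5}$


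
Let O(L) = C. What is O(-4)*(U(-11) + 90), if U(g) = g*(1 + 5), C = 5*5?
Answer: 600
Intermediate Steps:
C = 25
O(L) = 25
U(g) = 6*g (U(g) = g*6 = 6*g)
O(-4)*(U(-11) + 90) = 25*(6*(-11) + 90) = 25*(-66 + 90) = 25*24 = 600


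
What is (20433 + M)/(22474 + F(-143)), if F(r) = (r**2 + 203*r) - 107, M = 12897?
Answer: 33330/13787 ≈ 2.4175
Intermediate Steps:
F(r) = -107 + r**2 + 203*r
(20433 + M)/(22474 + F(-143)) = (20433 + 12897)/(22474 + (-107 + (-143)**2 + 203*(-143))) = 33330/(22474 + (-107 + 20449 - 29029)) = 33330/(22474 - 8687) = 33330/13787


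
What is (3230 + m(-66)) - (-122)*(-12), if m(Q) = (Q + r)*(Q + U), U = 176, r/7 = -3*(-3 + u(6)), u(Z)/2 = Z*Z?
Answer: -164884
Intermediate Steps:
u(Z) = 2*Z² (u(Z) = 2*(Z*Z) = 2*Z²)
r = -1449 (r = 7*(-3*(-3 + 2*6²)) = 7*(-3*(-3 + 2*36)) = 7*(-3*(-3 + 72)) = 7*(-3*69) = 7*(-207) = -1449)
m(Q) = (-1449 + Q)*(176 + Q) (m(Q) = (Q - 1449)*(Q + 176) = (-1449 + Q)*(176 + Q))
(3230 + m(-66)) - (-122)*(-12) = (3230 + (-255024 + (-66)² - 1273*(-66))) - (-122)*(-12) = (3230 + (-255024 + 4356 + 84018)) - 122*12 = (3230 - 166650) - 1464 = -163420 - 1464 = -164884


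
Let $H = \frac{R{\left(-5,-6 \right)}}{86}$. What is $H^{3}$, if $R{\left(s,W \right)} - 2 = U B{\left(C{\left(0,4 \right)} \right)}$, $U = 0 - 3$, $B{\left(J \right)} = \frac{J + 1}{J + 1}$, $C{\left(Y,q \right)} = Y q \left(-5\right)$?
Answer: $- \frac{1}{636056} \approx -1.5722 \cdot 10^{-6}$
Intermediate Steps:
$C{\left(Y,q \right)} = - 5 Y q$
$B{\left(J \right)} = 1$ ($B{\left(J \right)} = \frac{1 + J}{1 + J} = 1$)
$U = -3$ ($U = 0 - 3 = -3$)
$R{\left(s,W \right)} = -1$ ($R{\left(s,W \right)} = 2 - 3 = -1$)
$H = - \frac{1}{86} \approx -0.011628$
$H^{3} = \left(- \frac{1}{86}\right)^{3} = - \frac{1}{636056}$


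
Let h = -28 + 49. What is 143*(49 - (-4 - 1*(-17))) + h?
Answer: 5169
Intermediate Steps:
h = 21
143*(49 - (-4 - 1*(-17))) + h = 143*(49 - (-4 - 1*(-17))) + 21 = 143*(49 - (-4 + 17)) + 21 = 143*(49 - 1*13) + 21 = 143*(49 - 13) + 21 = 143*36 + 21 = 5148 + 21 = 5169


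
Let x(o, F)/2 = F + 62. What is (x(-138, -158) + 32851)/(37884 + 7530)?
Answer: 32659/45414 ≈ 0.71914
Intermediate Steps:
x(o, F) = 124 + 2*F (x(o, F) = 2*(F + 62) = 2*(62 + F) = 124 + 2*F)
(x(-138, -158) + 32851)/(37884 + 7530) = ((124 + 2*(-158)) + 32851)/(37884 + 7530) = ((124 - 316) + 32851)/45414 = (-192 + 32851)*(1/45414) = 32659*(1/45414) = 32659/45414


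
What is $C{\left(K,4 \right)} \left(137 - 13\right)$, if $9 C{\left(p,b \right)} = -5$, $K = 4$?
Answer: $- \frac{620}{9} \approx -68.889$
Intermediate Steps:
$C{\left(p,b \right)} = - \frac{5}{9}$ ($C{\left(p,b \right)} = \frac{1}{9} \left(-5\right) = - \frac{5}{9}$)
$C{\left(K,4 \right)} \left(137 - 13\right) = - \frac{5 \left(137 - 13\right)}{9} = \left(- \frac{5}{9}\right) 124 = - \frac{620}{9}$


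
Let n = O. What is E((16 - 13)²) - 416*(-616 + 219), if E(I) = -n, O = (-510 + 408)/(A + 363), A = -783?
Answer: 11560623/70 ≈ 1.6515e+5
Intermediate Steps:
O = 17/70 (O = (-510 + 408)/(-783 + 363) = -102/(-420) = -102*(-1/420) = 17/70 ≈ 0.24286)
n = 17/70 ≈ 0.24286
E(I) = -17/70 (E(I) = -1*17/70 = -17/70)
E((16 - 13)²) - 416*(-616 + 219) = -17/70 - 416*(-616 + 219) = -17/70 - 416*(-397) = -17/70 + 165152 = 11560623/70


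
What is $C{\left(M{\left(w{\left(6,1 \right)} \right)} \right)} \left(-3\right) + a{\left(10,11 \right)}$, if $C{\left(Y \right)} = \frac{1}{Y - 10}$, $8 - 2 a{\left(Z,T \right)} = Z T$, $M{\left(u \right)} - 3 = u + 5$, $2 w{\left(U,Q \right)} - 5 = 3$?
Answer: $- \frac{105}{2} \approx -52.5$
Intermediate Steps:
$w{\left(U,Q \right)} = 4$ ($w{\left(U,Q \right)} = \frac{5}{2} + \frac{1}{2} \cdot 3 = \frac{5}{2} + \frac{3}{2} = 4$)
$M{\left(u \right)} = 8 + u$ ($M{\left(u \right)} = 3 + \left(u + 5\right) = 3 + \left(5 + u\right) = 8 + u$)
$a{\left(Z,T \right)} = 4 - \frac{T Z}{2}$ ($a{\left(Z,T \right)} = 4 - \frac{Z T}{2} = 4 - \frac{T Z}{2}$)
$C{\left(Y \right)} = \frac{1}{-10 + Y}$
$C{\left(M{\left(w{\left(6,1 \right)} \right)} \right)} \left(-3\right) + a{\left(10,11 \right)} = \frac{1}{-10 + \left(8 + 4\right)} \left(-3\right) + \left(4 - \frac{11}{2} \cdot 10\right) = \frac{1}{-10 + 12} \left(-3\right) + \left(4 - 55\right) = \frac{1}{2} \left(-3\right) - 51 = - \frac{3}{2} - 51 = - \frac{105}{2}$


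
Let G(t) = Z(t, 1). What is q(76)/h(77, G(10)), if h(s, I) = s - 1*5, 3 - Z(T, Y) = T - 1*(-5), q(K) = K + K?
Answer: 19/9 ≈ 2.1111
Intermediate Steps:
q(K) = 2*K
Z(T, Y) = -2 - T (Z(T, Y) = 3 - (T - 1*(-5)) = 3 - (T + 5) = 3 - (5 + T) = 3 + (-5 - T) = -2 - T)
G(t) = -2 - t
h(s, I) = -5 + s (h(s, I) = s - 5 = -5 + s)
q(76)/h(77, G(10)) = (2*76)/(-5 + 77) = 152/72 = 152*(1/72) = 19/9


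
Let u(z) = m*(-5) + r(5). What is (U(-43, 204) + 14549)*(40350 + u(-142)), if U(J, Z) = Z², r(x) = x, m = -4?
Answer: 2267661875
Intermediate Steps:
u(z) = 25 (u(z) = -4*(-5) + 5 = 20 + 5 = 25)
(U(-43, 204) + 14549)*(40350 + u(-142)) = (204² + 14549)*(40350 + 25) = (41616 + 14549)*40375 = 56165*40375 = 2267661875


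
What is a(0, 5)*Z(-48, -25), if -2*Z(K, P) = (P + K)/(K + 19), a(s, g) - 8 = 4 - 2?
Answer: -365/29 ≈ -12.586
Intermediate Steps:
a(s, g) = 10 (a(s, g) = 8 + (4 - 2) = 8 + 2 = 10)
Z(K, P) = -(K + P)/(2*(19 + K)) (Z(K, P) = -(P + K)/(2*(K + 19)) = -(K + P)/(2*(19 + K)))
a(0, 5)*Z(-48, -25) = 10*((-1*(-48) - 1*(-25))/(2*(19 - 48))) = 10*((½)*(48 + 25)/(-29)) = 10*((½)*(-1/29)*73) = 10*(-73/58) = -365/29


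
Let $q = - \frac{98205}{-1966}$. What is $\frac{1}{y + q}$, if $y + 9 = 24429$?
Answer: $\frac{1966}{48107925} \approx 4.0866 \cdot 10^{-5}$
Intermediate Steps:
$q = \frac{98205}{1966}$ ($q = \left(-98205\right) \left(- \frac{1}{1966}\right) = \frac{98205}{1966} \approx 49.952$)
$y = 24420$ ($y = -9 + 24429 = 24420$)
$\frac{1}{y + q} = \frac{1}{24420 + \frac{98205}{1966}} = \frac{1}{\frac{48107925}{1966}} = \frac{1966}{48107925}$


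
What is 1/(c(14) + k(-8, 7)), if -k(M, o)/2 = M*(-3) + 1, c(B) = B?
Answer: -1/36 ≈ -0.027778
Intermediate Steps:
k(M, o) = -2 + 6*M (k(M, o) = -2*(M*(-3) + 1) = -2*(-3*M + 1) = -2*(1 - 3*M) = -2 + 6*M)
1/(c(14) + k(-8, 7)) = 1/(14 + (-2 + 6*(-8))) = 1/(14 + (-2 - 48)) = 1/(14 - 50) = 1/(-36) = -1/36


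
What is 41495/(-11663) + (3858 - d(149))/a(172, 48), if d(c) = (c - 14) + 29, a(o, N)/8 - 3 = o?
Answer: -7504939/8164100 ≈ -0.91926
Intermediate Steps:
a(o, N) = 24 + 8*o
d(c) = 15 + c (d(c) = (-14 + c) + 29 = 15 + c)
41495/(-11663) + (3858 - d(149))/a(172, 48) = 41495/(-11663) + (3858 - (15 + 149))/(24 + 8*172) = 41495*(-1/11663) + (3858 - 1*164)/(24 + 1376) = -41495/11663 + (3858 - 164)/1400 = -41495/11663 + 3694*(1/1400) = -41495/11663 + 1847/700 = -7504939/8164100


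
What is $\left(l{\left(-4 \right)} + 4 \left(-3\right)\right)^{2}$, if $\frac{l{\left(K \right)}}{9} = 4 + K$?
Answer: $144$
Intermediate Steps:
$l{\left(K \right)} = 36 + 9 K$ ($l{\left(K \right)} = 9 \left(4 + K\right) = 36 + 9 K$)
$\left(l{\left(-4 \right)} + 4 \left(-3\right)\right)^{2} = \left(\left(36 + 9 \left(-4\right)\right) + 4 \left(-3\right)\right)^{2} = \left(\left(36 - 36\right) - 12\right)^{2} = \left(0 - 12\right)^{2} = \left(-12\right)^{2} = 144$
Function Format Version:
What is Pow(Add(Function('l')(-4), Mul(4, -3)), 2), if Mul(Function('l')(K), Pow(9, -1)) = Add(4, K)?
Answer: 144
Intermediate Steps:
Function('l')(K) = Add(36, Mul(9, K)) (Function('l')(K) = Mul(9, Add(4, K)) = Add(36, Mul(9, K)))
Pow(Add(Function('l')(-4), Mul(4, -3)), 2) = Pow(Add(Add(36, Mul(9, -4)), Mul(4, -3)), 2) = Pow(Add(Add(36, -36), -12), 2) = Pow(Add(0, -12), 2) = Pow(-12, 2) = 144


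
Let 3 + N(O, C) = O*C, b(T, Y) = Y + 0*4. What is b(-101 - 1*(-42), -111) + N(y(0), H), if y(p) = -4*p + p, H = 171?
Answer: -114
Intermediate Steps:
b(T, Y) = Y (b(T, Y) = Y + 0 = Y)
y(p) = -3*p
N(O, C) = -3 + C*O (N(O, C) = -3 + O*C = -3 + C*O)
b(-101 - 1*(-42), -111) + N(y(0), H) = -111 + (-3 + 171*(-3*0)) = -111 + (-3 + 171*0) = -111 + (-3 + 0) = -111 - 3 = -114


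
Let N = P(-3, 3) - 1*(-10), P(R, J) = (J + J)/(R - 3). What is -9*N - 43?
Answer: -124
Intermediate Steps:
P(R, J) = 2*J/(-3 + R) (P(R, J) = (2*J)/(-3 + R) = 2*J/(-3 + R))
N = 9 (N = 2*3/(-3 - 3) - 1*(-10) = 2*3/(-6) + 10 = 2*3*(-1/6) + 10 = -1 + 10 = 9)
-9*N - 43 = -9*9 - 43 = -81 - 43 = -124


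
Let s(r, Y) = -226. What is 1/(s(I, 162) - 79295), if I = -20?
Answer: -1/79521 ≈ -1.2575e-5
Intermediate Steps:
1/(s(I, 162) - 79295) = 1/(-226 - 79295) = 1/(-79521) = -1/79521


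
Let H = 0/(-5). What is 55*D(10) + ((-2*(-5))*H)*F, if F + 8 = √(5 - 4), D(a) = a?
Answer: 550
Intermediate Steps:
H = 0 (H = 0*(-⅕) = 0)
F = -7 (F = -8 + √(5 - 4) = -8 + √1 = -8 + 1 = -7)
55*D(10) + ((-2*(-5))*H)*F = 55*10 + (-2*(-5)*0)*(-7) = 550 + (10*0)*(-7) = 550 + 0*(-7) = 550 + 0 = 550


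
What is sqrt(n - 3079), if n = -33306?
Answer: I*sqrt(36385) ≈ 190.75*I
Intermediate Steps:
sqrt(n - 3079) = sqrt(-33306 - 3079) = sqrt(-36385) = I*sqrt(36385)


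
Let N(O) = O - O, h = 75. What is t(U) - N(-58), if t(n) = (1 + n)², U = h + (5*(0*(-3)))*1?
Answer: 5776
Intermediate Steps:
U = 75 (U = 75 + (5*(0*(-3)))*1 = 75 + (5*0)*1 = 75 + 0*1 = 75 + 0 = 75)
N(O) = 0
t(U) - N(-58) = (1 + 75)² - 1*0 = 76² + 0 = 5776 + 0 = 5776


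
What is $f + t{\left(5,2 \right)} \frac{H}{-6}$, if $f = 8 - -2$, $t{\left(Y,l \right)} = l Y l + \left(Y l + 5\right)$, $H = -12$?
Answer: $80$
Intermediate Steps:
$t{\left(Y,l \right)} = 5 + Y l + Y l^{2}$ ($t{\left(Y,l \right)} = Y l l + \left(5 + Y l\right) = Y l^{2} + \left(5 + Y l\right) = 5 + Y l + Y l^{2}$)
$f = 10$ ($f = 8 + 2 = 10$)
$f + t{\left(5,2 \right)} \frac{H}{-6} = 10 + \left(5 + 5 \cdot 2 + 5 \cdot 2^{2}\right) \left(- \frac{12}{-6}\right) = 10 + \left(5 + 10 + 5 \cdot 4\right) \left(\left(-12\right) \left(- \frac{1}{6}\right)\right) = 10 + \left(5 + 10 + 20\right) 2 = 10 + 35 \cdot 2 = 10 + 70 = 80$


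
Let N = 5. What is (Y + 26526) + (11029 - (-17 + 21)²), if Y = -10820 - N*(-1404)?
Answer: 33739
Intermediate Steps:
Y = -3800 (Y = -10820 - 5*(-1404) = -10820 - 1*(-7020) = -10820 + 7020 = -3800)
(Y + 26526) + (11029 - (-17 + 21)²) = (-3800 + 26526) + (11029 - (-17 + 21)²) = 22726 + (11029 - 1*4²) = 22726 + (11029 - 1*16) = 22726 + (11029 - 16) = 22726 + 11013 = 33739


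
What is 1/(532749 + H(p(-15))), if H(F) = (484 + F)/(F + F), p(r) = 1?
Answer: 2/1065983 ≈ 1.8762e-6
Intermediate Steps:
H(F) = (484 + F)/(2*F) (H(F) = (484 + F)/((2*F)) = (484 + F)*(1/(2*F)) = (484 + F)/(2*F))
1/(532749 + H(p(-15))) = 1/(532749 + (1/2)*(484 + 1)/1) = 1/(532749 + (1/2)*1*485) = 1/(532749 + 485/2) = 1/(1065983/2) = 2/1065983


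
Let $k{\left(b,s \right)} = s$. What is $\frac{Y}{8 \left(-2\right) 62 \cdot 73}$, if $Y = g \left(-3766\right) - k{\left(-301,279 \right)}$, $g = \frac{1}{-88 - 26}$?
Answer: $\frac{3505}{1031928} \approx 0.0033966$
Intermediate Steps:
$g = - \frac{1}{114}$ ($g = \frac{1}{-114} = - \frac{1}{114} \approx -0.0087719$)
$Y = - \frac{14020}{57}$ ($Y = \left(- \frac{1}{114}\right) \left(-3766\right) - 279 = \frac{1883}{57} - 279 = - \frac{14020}{57} \approx -245.96$)
$\frac{Y}{8 \left(-2\right) 62 \cdot 73} = - \frac{14020}{57 \cdot 8 \left(-2\right) 62 \cdot 73} = - \frac{14020}{57 \left(-16\right) 62 \cdot 73} = - \frac{14020}{57 \left(\left(-992\right) 73\right)} = - \frac{14020}{57 \left(-72416\right)} = \left(- \frac{14020}{57}\right) \left(- \frac{1}{72416}\right) = \frac{3505}{1031928}$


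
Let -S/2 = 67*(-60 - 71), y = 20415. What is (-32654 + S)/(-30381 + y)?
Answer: 50/33 ≈ 1.5152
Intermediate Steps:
S = 17554 (S = -134*(-60 - 71) = -134*(-131) = -2*(-8777) = 17554)
(-32654 + S)/(-30381 + y) = (-32654 + 17554)/(-30381 + 20415) = -15100/(-9966) = -15100*(-1/9966) = 50/33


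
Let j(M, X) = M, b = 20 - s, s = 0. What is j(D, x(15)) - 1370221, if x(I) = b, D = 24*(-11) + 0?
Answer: -1370485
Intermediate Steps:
D = -264 (D = -264 + 0 = -264)
b = 20 (b = 20 - 1*0 = 20 + 0 = 20)
x(I) = 20
j(D, x(15)) - 1370221 = -264 - 1370221 = -1370485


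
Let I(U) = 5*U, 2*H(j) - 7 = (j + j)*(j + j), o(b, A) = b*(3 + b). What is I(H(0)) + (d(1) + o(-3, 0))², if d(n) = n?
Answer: 37/2 ≈ 18.500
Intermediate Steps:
H(j) = 7/2 + 2*j² (H(j) = 7/2 + ((j + j)*(j + j))/2 = 7/2 + ((2*j)*(2*j))/2 = 7/2 + (4*j²)/2 = 7/2 + 2*j²)
I(H(0)) + (d(1) + o(-3, 0))² = 5*(7/2 + 2*0²) + (1 - 3*(3 - 3))² = 5*(7/2 + 2*0) + (1 - 3*0)² = 5*(7/2 + 0) + (1 + 0)² = 5*(7/2) + 1² = 35/2 + 1 = 37/2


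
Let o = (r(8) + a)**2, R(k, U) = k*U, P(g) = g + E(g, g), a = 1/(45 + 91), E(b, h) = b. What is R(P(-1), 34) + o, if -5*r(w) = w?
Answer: -30270311/462400 ≈ -65.464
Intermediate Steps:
a = 1/136 ≈ 0.0073529
P(g) = 2*g (P(g) = g + g = 2*g)
R(k, U) = U*k
r(w) = -w/5
o = 1172889/462400 (o = (-1/5*8 + 1/136)**2 = (-8/5 + 1/136)**2 = (-1083/680)**2 = 1172889/462400 ≈ 2.5365)
R(P(-1), 34) + o = 34*(2*(-1)) + 1172889/462400 = 34*(-2) + 1172889/462400 = -68 + 1172889/462400 = -30270311/462400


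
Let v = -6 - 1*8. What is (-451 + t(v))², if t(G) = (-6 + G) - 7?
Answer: 228484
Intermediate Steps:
v = -14 (v = -6 - 8 = -14)
t(G) = -13 + G
(-451 + t(v))² = (-451 + (-13 - 14))² = (-451 - 27)² = (-478)² = 228484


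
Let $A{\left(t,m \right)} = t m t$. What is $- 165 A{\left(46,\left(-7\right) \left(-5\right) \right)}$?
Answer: $-12219900$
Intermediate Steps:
$A{\left(t,m \right)} = m t^{2}$ ($A{\left(t,m \right)} = m t t = m t^{2}$)
$- 165 A{\left(46,\left(-7\right) \left(-5\right) \right)} = - 165 \left(-7\right) \left(-5\right) 46^{2} = - 165 \cdot 35 \cdot 2116 = \left(-165\right) 74060 = -12219900$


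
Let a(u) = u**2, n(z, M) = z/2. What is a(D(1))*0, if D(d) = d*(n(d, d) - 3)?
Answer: 0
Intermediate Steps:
n(z, M) = z/2 (n(z, M) = z*(1/2) = z/2)
D(d) = d*(-3 + d/2) (D(d) = d*(d/2 - 3) = d*(-3 + d/2))
a(D(1))*0 = ((1/2)*1*(-6 + 1))**2*0 = ((1/2)*1*(-5))**2*0 = (-5/2)**2*0 = (25/4)*0 = 0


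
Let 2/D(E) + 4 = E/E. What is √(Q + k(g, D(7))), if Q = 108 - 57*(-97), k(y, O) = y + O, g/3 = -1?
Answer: 130*√3/3 ≈ 75.056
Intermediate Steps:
g = -3 (g = 3*(-1) = -3)
D(E) = -⅔ (D(E) = 2/(-4 + E/E) = 2/(-4 + 1) = 2/(-3) = 2*(-⅓) = -⅔)
k(y, O) = O + y
Q = 5637 (Q = 108 + 5529 = 5637)
√(Q + k(g, D(7))) = √(5637 + (-⅔ - 3)) = √(5637 - 11/3) = √(16900/3) = 130*√3/3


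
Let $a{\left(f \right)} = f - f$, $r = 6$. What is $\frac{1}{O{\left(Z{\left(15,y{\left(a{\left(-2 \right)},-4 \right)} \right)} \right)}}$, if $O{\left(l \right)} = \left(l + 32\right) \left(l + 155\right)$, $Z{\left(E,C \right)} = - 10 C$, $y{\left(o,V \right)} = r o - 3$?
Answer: $\frac{1}{11470} \approx 8.7184 \cdot 10^{-5}$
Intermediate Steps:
$a{\left(f \right)} = 0$
$y{\left(o,V \right)} = -3 + 6 o$ ($y{\left(o,V \right)} = 6 o - 3 = -3 + 6 o$)
$O{\left(l \right)} = \left(32 + l\right) \left(155 + l\right)$
$\frac{1}{O{\left(Z{\left(15,y{\left(a{\left(-2 \right)},-4 \right)} \right)} \right)}} = \frac{1}{4960 + \left(- 10 \left(-3 + 6 \cdot 0\right)\right)^{2} + 187 \left(- 10 \left(-3 + 6 \cdot 0\right)\right)} = \frac{1}{4960 + \left(- 10 \left(-3 + 0\right)\right)^{2} + 187 \left(- 10 \left(-3 + 0\right)\right)} = \frac{1}{4960 + \left(\left(-10\right) \left(-3\right)\right)^{2} + 187 \left(\left(-10\right) \left(-3\right)\right)} = \frac{1}{4960 + 30^{2} + 187 \cdot 30} = \frac{1}{4960 + 900 + 5610} = \frac{1}{11470}$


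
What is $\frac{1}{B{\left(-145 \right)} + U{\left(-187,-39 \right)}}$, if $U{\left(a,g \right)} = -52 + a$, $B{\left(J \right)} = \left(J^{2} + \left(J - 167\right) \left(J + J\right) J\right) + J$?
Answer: $- \frac{1}{13098959} \approx -7.6342 \cdot 10^{-8}$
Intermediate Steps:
$B{\left(J \right)} = J + J^{2} + 2 J^{2} \left(-167 + J\right)$ ($B{\left(J \right)} = \left(J^{2} + \left(-167 + J\right) 2 J J\right) + J = \left(J^{2} + 2 J \left(-167 + J\right) J\right) + J = \left(J^{2} + 2 J^{2} \left(-167 + J\right)\right) + J = J + J^{2} + 2 J^{2} \left(-167 + J\right)$)
$\frac{1}{B{\left(-145 \right)} + U{\left(-187,-39 \right)}} = \frac{1}{- 145 \left(1 - -48285 + 2 \left(-145\right)^{2}\right) - 239} = \frac{1}{- 145 \left(1 + 48285 + 2 \cdot 21025\right) - 239} = \frac{1}{- 145 \left(1 + 48285 + 42050\right) - 239} = \frac{1}{\left(-145\right) 90336 - 239} = \frac{1}{-13098720 - 239} = \frac{1}{-13098959} = - \frac{1}{13098959}$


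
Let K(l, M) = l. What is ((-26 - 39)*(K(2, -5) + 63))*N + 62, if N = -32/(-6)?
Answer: -67414/3 ≈ -22471.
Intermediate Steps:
N = 16/3 (N = -32*(-⅙) = 16/3 ≈ 5.3333)
((-26 - 39)*(K(2, -5) + 63))*N + 62 = ((-26 - 39)*(2 + 63))*(16/3) + 62 = -65*65*(16/3) + 62 = -4225*16/3 + 62 = -67600/3 + 62 = -67414/3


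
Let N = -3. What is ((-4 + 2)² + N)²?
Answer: 1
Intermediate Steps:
((-4 + 2)² + N)² = ((-4 + 2)² - 3)² = ((-2)² - 3)² = (4 - 3)² = 1² = 1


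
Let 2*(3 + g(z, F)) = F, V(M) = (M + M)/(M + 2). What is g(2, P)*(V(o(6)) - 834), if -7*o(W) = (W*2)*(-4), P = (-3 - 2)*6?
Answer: 464508/31 ≈ 14984.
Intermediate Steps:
P = -30 (P = -5*6 = -30)
o(W) = 8*W/7 (o(W) = -W*2*(-4)/7 = -2*W*(-4)/7 = -(-8)*W/7 = 8*W/7)
V(M) = 2*M/(2 + M) (V(M) = (2*M)/(2 + M) = 2*M/(2 + M))
g(z, F) = -3 + F/2
g(2, P)*(V(o(6)) - 834) = (-3 + (1/2)*(-30))*(2*((8/7)*6)/(2 + (8/7)*6) - 834) = (-3 - 15)*(2*(48/7)/(2 + 48/7) - 834) = -18*(2*(48/7)/(62/7) - 834) = -18*(2*(48/7)*(7/62) - 834) = -18*(48/31 - 834) = -18*(-25806/31) = 464508/31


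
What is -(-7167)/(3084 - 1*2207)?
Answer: 7167/877 ≈ 8.1722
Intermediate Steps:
-(-7167)/(3084 - 1*2207) = -(-7167)/(3084 - 2207) = -(-7167)/877 = -1*(-7167/877) = 7167/877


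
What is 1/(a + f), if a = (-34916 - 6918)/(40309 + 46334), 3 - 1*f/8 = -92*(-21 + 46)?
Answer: 86643/1596268798 ≈ 5.4278e-5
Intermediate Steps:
f = 18424 (f = 24 - (-736)*(-21 + 46) = 24 - (-736)*25 = 24 - 8*(-2300) = 24 + 18400 = 18424)
a = -41834/86643 ≈ -0.48283
1/(a + f) = 1/(-41834/86643 + 18424) = 1/(1596268798/86643) = 86643/1596268798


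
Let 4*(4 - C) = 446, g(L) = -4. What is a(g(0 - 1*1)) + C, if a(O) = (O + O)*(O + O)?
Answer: -87/2 ≈ -43.500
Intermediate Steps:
a(O) = 4*O² (a(O) = (2*O)*(2*O) = 4*O²)
C = -215/2 (C = 4 - ¼*446 = 4 - 223/2 = -215/2 ≈ -107.50)
a(g(0 - 1*1)) + C = 4*(-4)² - 215/2 = 4*16 - 215/2 = 64 - 215/2 = -87/2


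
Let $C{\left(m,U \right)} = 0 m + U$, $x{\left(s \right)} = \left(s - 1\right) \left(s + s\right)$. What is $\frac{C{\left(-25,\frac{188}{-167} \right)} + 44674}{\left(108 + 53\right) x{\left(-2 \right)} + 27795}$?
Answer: $\frac{276310}{183867} \approx 1.5028$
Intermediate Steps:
$x{\left(s \right)} = 2 s \left(-1 + s\right)$ ($x{\left(s \right)} = \left(-1 + s\right) 2 s = 2 s \left(-1 + s\right)$)
$C{\left(m,U \right)} = U$ ($C{\left(m,U \right)} = 0 + U = U$)
$\frac{C{\left(-25,\frac{188}{-167} \right)} + 44674}{\left(108 + 53\right) x{\left(-2 \right)} + 27795} = \frac{\frac{188}{-167} + 44674}{\left(108 + 53\right) 2 \left(-2\right) \left(-1 - 2\right) + 27795} = \frac{188 \left(- \frac{1}{167}\right) + 44674}{161 \cdot 2 \left(-2\right) \left(-3\right) + 27795} = \frac{- \frac{188}{167} + 44674}{161 \cdot 12 + 27795} = \frac{7460370}{167 \left(1932 + 27795\right)} = \frac{7460370}{167 \cdot 29727} = \frac{7460370}{167} \cdot \frac{1}{29727} = \frac{276310}{183867}$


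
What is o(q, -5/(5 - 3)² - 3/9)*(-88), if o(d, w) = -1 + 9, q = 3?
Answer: -704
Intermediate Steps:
o(d, w) = 8
o(q, -5/(5 - 3)² - 3/9)*(-88) = 8*(-88) = -704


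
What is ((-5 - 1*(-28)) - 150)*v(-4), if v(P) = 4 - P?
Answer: -1016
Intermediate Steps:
((-5 - 1*(-28)) - 150)*v(-4) = ((-5 - 1*(-28)) - 150)*(4 - 1*(-4)) = ((-5 + 28) - 150)*(4 + 4) = (23 - 150)*8 = -127*8 = -1016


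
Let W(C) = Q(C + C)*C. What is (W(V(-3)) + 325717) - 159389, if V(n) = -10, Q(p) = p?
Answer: 166528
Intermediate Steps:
W(C) = 2*C² (W(C) = (C + C)*C = (2*C)*C = 2*C²)
(W(V(-3)) + 325717) - 159389 = (2*(-10)² + 325717) - 159389 = (2*100 + 325717) - 159389 = (200 + 325717) - 159389 = 325917 - 159389 = 166528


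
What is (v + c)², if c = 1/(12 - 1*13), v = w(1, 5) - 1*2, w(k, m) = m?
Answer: 4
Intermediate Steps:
v = 3 (v = 5 - 1*2 = 5 - 2 = 3)
c = -1 (c = 1/(12 - 13) = 1/(-1) = -1)
(v + c)² = (3 - 1)² = 2² = 4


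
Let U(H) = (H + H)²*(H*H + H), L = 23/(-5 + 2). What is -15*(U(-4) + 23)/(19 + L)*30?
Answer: -533925/17 ≈ -31407.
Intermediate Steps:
L = -23/3 (L = 23/(-3) = 23*(-⅓) = -23/3 ≈ -7.6667)
U(H) = 4*H²*(H + H²) (U(H) = (2*H)²*(H² + H) = (4*H²)*(H + H²) = 4*H²*(H + H²))
-15*(U(-4) + 23)/(19 + L)*30 = -15*(4*(-4)³*(1 - 4) + 23)/(19 - 23/3)*30 = -15*(4*(-64)*(-3) + 23)/34/3*30 = -15*(768 + 23)*3/34*30 = -11865*3/34*30 = -15*2373/34*30 = -35595/34*30 = -533925/17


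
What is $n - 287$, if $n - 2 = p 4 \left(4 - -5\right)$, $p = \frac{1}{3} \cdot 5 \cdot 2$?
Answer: $-165$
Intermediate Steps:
$p = \frac{10}{3}$ ($p = \frac{1}{3} \cdot 5 \cdot 2 = \frac{5}{3} \cdot 2 = \frac{10}{3} \approx 3.3333$)
$n = 122$ ($n = 2 + \frac{10}{3} \cdot 4 \left(4 - -5\right) = 2 + \frac{40 \left(4 + 5\right)}{3} = 2 + \frac{40}{3} \cdot 9 = 2 + 120 = 122$)
$n - 287 = 122 - 287 = -165$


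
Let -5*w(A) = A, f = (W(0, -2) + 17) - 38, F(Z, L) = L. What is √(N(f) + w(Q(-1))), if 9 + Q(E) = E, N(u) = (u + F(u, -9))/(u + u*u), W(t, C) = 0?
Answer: 3*√42/14 ≈ 1.3887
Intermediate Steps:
f = -21 (f = (0 + 17) - 38 = 17 - 38 = -21)
N(u) = (-9 + u)/(u + u²) (N(u) = (u - 9)/(u + u*u) = (-9 + u)/(u + u²))
Q(E) = -9 + E
w(A) = -A/5
√(N(f) + w(Q(-1))) = √((-9 - 21)/((-21)*(1 - 21)) - (-9 - 1)/5) = √(-1/21*(-30)/(-20) - ⅕*(-10)) = √(-1/21*(-1/20)*(-30) + 2) = √(-1/14 + 2) = √(27/14) = 3*√42/14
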